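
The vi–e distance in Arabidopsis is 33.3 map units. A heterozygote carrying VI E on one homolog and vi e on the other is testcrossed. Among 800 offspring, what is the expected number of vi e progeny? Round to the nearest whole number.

A map distance of 33.3 map units corresponds to a recombination frequency of 0.333.
The F1 is VI E / vi e, so vi e is a parental gamete class with expected frequency (1 − r)/2 = 0.667/2 = 0.3335.
Expected number = 0.3335 × 800 = 266.80 ≈ 267.

267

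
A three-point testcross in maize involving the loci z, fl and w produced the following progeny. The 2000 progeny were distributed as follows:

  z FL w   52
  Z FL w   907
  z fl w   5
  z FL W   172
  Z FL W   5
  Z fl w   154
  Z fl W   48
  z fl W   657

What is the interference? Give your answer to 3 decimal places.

0.459

The two most frequent reciprocal classes, Z FL w and z fl W, are the parental types, so the F1 was Z FL w / z fl W.
The two rarest classes, Z FL W and z fl w, are the double crossovers. Comparing them with the parentals, only the w allele has switched, so w is the middle locus and the order is z – w – fl.
z–w: (100 + 10)/2000 = 0.0550; w–fl: (326 + 10)/2000 = 0.1680.
Expected DCO frequency = 0.0550 × 0.1680 ≈ 0.00924; observed = 10/2000 ≈ 0.00500.
Coefficient of coincidence = 0.00500/0.00924 ≈ 0.541; interference = 1 − 0.541 = 0.459.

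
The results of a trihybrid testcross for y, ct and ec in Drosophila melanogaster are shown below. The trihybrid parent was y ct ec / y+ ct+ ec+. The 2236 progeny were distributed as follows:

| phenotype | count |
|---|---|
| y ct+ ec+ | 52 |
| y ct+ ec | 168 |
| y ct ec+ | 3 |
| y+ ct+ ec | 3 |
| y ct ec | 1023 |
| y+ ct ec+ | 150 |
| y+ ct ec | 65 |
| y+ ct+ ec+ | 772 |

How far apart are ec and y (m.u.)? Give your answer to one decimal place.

The two rarest classes, y ct ec+ and y+ ct+ ec, are the double crossovers. Comparing them with the parentals, only the ec allele has switched, so ec is the middle locus and the order is ct – ec – y.
Crossovers in the ec–y interval produce the single-crossover classes y+ ct ec and y ct+ ec+ (65 + 52 = 117) plus the double crossovers (6).
RF(ec–y) = (117 + 6) / 2236 = 123/2236 = 0.0550 → 5.5 m.u.

5.5 m.u.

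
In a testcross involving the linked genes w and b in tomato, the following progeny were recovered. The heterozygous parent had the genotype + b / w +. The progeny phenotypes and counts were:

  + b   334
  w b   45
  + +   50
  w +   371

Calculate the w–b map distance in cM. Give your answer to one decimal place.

11.9 cM

The recombinant classes are + + and w b: 50 + 45 = 95.
Recombination frequency = 95/800 = 0.1187 ≈ 11.9%, i.e. 11.9 cM.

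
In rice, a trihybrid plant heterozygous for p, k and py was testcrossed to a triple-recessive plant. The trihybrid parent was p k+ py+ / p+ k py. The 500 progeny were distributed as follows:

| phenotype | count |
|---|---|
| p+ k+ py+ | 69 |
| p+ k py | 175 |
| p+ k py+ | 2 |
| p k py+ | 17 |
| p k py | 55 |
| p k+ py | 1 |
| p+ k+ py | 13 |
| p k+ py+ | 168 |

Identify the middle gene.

The two rarest classes, p k+ py and p+ k py+, are the double crossovers. Comparing them with the parentals, only the py allele has switched, so py is the middle locus and the order is p – py – k.

py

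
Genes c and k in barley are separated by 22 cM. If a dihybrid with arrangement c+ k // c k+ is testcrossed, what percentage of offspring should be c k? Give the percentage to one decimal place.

11.0%

A map distance of 22 cM corresponds to a recombination frequency of 0.220.
The F1 is c+ k / c k+, so c k is a recombinant gamete class with expected frequency r/2 = 0.220/2 = 0.1100.
That is 0.1100 = 11.0% of the progeny.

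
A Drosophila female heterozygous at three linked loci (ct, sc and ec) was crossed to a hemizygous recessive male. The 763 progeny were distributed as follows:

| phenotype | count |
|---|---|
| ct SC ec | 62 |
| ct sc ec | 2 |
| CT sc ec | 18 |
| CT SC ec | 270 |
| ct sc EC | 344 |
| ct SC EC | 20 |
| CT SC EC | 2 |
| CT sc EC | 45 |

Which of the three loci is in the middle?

The two most frequent reciprocal classes, ct sc EC and CT SC ec, are the parental types, so the F1 was ct sc EC / CT SC ec.
The two rarest classes, ct sc ec and CT SC EC, are the double crossovers. Comparing them with the parentals, only the ec allele has switched, so ec is the middle locus and the order is ct – ec – sc.

ec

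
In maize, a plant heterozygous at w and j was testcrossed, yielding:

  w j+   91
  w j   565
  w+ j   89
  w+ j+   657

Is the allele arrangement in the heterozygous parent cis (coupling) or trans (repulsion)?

cis

The two most frequent classes are w+ j+ (657) and w j (565); these are the parental (non-recombinant) types.
So the F1 carried w+ j+ on one chromosome and w j on the other — the recessive alleles are on the same chromosome (cis / coupling).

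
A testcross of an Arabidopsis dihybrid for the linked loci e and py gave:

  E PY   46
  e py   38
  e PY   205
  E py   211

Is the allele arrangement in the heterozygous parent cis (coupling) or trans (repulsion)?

trans

The two most frequent classes are E py (211) and e PY (205); these are the parental (non-recombinant) types.
So the F1 carried E py on one chromosome and e PY on the other — the recessive alleles are on opposite chromosomes (trans / repulsion).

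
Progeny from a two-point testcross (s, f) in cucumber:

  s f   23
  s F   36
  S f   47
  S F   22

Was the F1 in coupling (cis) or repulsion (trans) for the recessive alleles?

trans

The two most frequent classes are S f (47) and s F (36); these are the parental (non-recombinant) types.
So the F1 carried S f on one chromosome and s F on the other — the recessive alleles are on opposite chromosomes (trans / repulsion).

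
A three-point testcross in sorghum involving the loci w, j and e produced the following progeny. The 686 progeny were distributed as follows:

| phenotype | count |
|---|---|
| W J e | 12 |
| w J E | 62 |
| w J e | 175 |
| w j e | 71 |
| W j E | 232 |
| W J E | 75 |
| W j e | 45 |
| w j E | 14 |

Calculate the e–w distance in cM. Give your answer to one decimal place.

The two most frequent reciprocal classes, W j E and w J e, are the parental types, so the F1 was W j E / w J e.
The two rarest classes, w j E and W J e, are the double crossovers. Comparing them with the parentals, only the w allele has switched, so w is the middle locus and the order is e – w – j.
Crossovers in the e–w interval produce the single-crossover classes W j e and w J E (45 + 62 = 107) plus the double crossovers (26).
RF(e–w) = (107 + 26) / 686 = 133/686 = 0.1939 → 19.4 cM.

19.4 cM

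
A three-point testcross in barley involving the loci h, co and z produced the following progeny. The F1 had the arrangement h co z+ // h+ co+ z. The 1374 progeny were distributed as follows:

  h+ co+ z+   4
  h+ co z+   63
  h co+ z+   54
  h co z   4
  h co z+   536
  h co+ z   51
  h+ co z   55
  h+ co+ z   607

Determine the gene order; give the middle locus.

z

The two rarest classes, h co z and h+ co+ z+, are the double crossovers. Comparing them with the parentals, only the z allele has switched, so z is the middle locus and the order is h – z – co.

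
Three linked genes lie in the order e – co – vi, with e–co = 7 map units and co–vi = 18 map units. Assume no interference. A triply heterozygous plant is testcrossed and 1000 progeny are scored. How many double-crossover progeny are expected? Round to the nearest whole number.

13

Map distances give recombination frequencies of 0.070 and 0.180 for the two intervals.
With no interference, expected double-crossover frequency = 0.070 × 0.180 = 0.01260.
Expected number = 0.01260 × 1000 = 12.60 ≈ 13.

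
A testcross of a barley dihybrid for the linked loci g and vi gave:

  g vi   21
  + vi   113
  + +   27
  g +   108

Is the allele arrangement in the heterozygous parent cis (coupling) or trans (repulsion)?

The two most frequent classes are + vi (113) and g + (108); these are the parental (non-recombinant) types.
So the F1 carried + vi on one chromosome and g + on the other — the recessive alleles are on opposite chromosomes (trans / repulsion).

trans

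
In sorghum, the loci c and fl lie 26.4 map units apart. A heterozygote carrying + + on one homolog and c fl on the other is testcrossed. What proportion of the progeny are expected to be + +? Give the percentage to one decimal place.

36.8%

A map distance of 26.4 map units corresponds to a recombination frequency of 0.264.
The F1 is + + / c fl, so + + is a parental gamete class with expected frequency (1 − r)/2 = 0.736/2 = 0.3680.
That is 0.3680 = 36.8% of the progeny.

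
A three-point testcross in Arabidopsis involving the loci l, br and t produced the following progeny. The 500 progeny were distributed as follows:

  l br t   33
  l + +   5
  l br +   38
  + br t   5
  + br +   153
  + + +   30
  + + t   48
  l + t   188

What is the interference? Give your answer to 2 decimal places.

The two most frequent reciprocal classes, l + t and + br +, are the parental types, so the F1 was l + t / + br +.
The two rarest classes, l + + and + br t, are the double crossovers. Comparing them with the parentals, only the t allele has switched, so t is the middle locus and the order is br – t – l.
br–t: (63 + 10)/500 = 0.1460; t–l: (86 + 10)/500 = 0.1920.
Expected DCO frequency = 0.1460 × 0.1920 ≈ 0.02803; observed = 10/500 ≈ 0.02000.
Coefficient of coincidence = 0.02000/0.02803 ≈ 0.71; interference = 1 − 0.71 = 0.29.

0.29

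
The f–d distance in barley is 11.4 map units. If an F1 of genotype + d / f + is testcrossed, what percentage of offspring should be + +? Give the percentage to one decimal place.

A map distance of 11.4 map units corresponds to a recombination frequency of 0.114.
The F1 is + d / f +, so + + is a recombinant gamete class with expected frequency r/2 = 0.114/2 = 0.0570.
That is 0.0570 = 5.7% of the progeny.

5.7%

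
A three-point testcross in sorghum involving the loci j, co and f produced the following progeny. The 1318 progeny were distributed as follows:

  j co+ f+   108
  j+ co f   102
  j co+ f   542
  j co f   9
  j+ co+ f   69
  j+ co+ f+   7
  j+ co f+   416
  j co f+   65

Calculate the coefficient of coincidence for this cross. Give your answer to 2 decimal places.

The two most frequent reciprocal classes, j co+ f and j+ co f+, are the parental types, so the F1 was j co+ f / j+ co f+.
The two rarest classes, j co f and j+ co+ f+, are the double crossovers. Comparing them with the parentals, only the co allele has switched, so co is the middle locus and the order is f – co – j.
f–co: (210 + 16)/1318 = 0.1715; co–j: (134 + 16)/1318 = 0.1138.
Expected DCO frequency = 0.1715 × 0.1138 ≈ 0.01952; observed = 16/1318 ≈ 0.01214.
Coefficient of coincidence = 0.01214/0.01952 ≈ 0.62.

0.62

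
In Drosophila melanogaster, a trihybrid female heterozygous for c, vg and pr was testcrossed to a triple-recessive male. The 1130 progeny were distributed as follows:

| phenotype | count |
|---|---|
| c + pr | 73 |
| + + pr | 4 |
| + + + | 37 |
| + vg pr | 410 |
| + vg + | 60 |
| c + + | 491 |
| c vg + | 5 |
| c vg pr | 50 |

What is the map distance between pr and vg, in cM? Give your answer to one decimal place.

The two most frequent reciprocal classes, c + + and + vg pr, are the parental types, so the F1 was c + + / + vg pr.
The two rarest classes, c vg + and + + pr, are the double crossovers. Comparing them with the parentals, only the vg allele has switched, so vg is the middle locus and the order is pr – vg – c.
Crossovers in the pr–vg interval produce the single-crossover classes c + pr and + vg + (73 + 60 = 133) plus the double crossovers (9).
RF(pr–vg) = (133 + 9) / 1130 = 142/1130 = 0.1257 → 12.6 cM.

12.6 cM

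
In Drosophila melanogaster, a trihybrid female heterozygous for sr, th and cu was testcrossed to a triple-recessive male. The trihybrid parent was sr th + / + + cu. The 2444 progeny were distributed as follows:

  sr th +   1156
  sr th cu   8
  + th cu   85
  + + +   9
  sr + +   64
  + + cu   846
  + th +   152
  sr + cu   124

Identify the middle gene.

cu

The two rarest classes, sr th cu and + + +, are the double crossovers. Comparing them with the parentals, only the cu allele has switched, so cu is the middle locus and the order is sr – cu – th.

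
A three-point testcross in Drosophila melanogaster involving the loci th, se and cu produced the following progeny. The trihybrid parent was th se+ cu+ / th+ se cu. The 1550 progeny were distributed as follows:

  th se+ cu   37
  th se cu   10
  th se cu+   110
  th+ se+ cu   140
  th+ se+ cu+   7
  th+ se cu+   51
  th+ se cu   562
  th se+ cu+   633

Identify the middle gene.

th

The two rarest classes, th+ se+ cu+ and th se cu, are the double crossovers. Comparing them with the parentals, only the th allele has switched, so th is the middle locus and the order is cu – th – se.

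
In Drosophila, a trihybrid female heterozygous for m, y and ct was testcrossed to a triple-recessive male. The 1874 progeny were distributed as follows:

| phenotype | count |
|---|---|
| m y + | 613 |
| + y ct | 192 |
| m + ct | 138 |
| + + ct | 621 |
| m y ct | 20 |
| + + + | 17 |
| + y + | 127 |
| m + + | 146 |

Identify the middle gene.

ct

The two most frequent reciprocal classes, m y + and + + ct, are the parental types, so the F1 was m y + / + + ct.
The two rarest classes, m y ct and + + +, are the double crossovers. Comparing them with the parentals, only the ct allele has switched, so ct is the middle locus and the order is m – ct – y.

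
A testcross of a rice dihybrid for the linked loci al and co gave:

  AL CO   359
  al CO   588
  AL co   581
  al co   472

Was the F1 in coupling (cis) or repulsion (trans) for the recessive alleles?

The two most frequent classes are AL co (581) and al CO (588); these are the parental (non-recombinant) types.
So the F1 carried AL co on one chromosome and al CO on the other — the recessive alleles are on opposite chromosomes (trans / repulsion).

trans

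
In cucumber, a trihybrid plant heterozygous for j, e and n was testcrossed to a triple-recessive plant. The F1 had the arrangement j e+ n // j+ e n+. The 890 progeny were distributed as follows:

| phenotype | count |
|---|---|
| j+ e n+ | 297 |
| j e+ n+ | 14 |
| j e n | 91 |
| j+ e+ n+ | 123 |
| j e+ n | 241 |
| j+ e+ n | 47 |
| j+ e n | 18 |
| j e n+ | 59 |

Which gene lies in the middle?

The two rarest classes, j e+ n+ and j+ e n, are the double crossovers. Comparing them with the parentals, only the n allele has switched, so n is the middle locus and the order is e – n – j.

n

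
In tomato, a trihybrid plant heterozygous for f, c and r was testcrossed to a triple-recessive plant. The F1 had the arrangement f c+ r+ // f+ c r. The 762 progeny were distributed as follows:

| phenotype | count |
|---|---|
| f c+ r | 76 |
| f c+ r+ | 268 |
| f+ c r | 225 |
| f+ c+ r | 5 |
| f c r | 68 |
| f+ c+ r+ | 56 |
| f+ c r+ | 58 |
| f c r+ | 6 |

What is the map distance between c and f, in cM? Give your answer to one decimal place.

17.7 cM

The two rarest classes, f c r+ and f+ c+ r, are the double crossovers. Comparing them with the parentals, only the c allele has switched, so c is the middle locus and the order is r – c – f.
Crossovers in the c–f interval produce the single-crossover classes f+ c+ r+ and f c r (56 + 68 = 124) plus the double crossovers (11).
RF(c–f) = (124 + 11) / 762 = 135/762 = 0.1772 → 17.7 cM.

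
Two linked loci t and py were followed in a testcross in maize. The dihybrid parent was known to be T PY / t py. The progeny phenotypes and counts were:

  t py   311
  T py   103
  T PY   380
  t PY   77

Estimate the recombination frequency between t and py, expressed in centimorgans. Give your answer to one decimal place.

20.7 centimorgans

The recombinant classes are T py and t PY: 103 + 77 = 180.
Recombination frequency = 180/871 = 0.2067 ≈ 20.7%, i.e. 20.7 centimorgans.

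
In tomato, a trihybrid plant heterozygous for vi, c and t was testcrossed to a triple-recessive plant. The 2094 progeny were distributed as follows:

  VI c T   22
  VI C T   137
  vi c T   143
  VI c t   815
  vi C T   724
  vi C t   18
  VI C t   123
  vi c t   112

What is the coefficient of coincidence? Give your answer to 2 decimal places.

The two most frequent reciprocal classes, vi C T and VI c t, are the parental types, so the F1 was vi C T / VI c t.
The two rarest classes, vi C t and VI c T, are the double crossovers. Comparing them with the parentals, only the t allele has switched, so t is the middle locus and the order is c – t – vi.
c–t: (266 + 40)/2094 = 0.1461; t–vi: (249 + 40)/2094 = 0.1380.
Expected DCO frequency = 0.1461 × 0.1380 ≈ 0.02016; observed = 40/2094 ≈ 0.01910.
Coefficient of coincidence = 0.01910/0.02016 ≈ 0.95.

0.95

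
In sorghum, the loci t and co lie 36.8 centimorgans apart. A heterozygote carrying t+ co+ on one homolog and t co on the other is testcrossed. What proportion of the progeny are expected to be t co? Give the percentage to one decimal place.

A map distance of 36.8 centimorgans corresponds to a recombination frequency of 0.368.
The F1 is t+ co+ / t co, so t co is a parental gamete class with expected frequency (1 − r)/2 = 0.632/2 = 0.3160.
That is 0.3160 = 31.6% of the progeny.

31.6%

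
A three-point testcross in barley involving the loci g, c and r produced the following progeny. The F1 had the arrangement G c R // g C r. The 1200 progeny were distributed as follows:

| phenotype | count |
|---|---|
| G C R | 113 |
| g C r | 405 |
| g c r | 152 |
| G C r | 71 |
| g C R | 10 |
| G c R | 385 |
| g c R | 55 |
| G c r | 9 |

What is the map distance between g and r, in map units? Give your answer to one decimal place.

12.1 map units

The two rarest classes, G c r and g C R, are the double crossovers. Comparing them with the parentals, only the r allele has switched, so r is the middle locus and the order is c – r – g.
Crossovers in the r–g interval produce the single-crossover classes g c R and G C r (55 + 71 = 126) plus the double crossovers (19).
RF(r–g) = (126 + 19) / 1200 = 145/1200 = 0.1208 → 12.1 map units.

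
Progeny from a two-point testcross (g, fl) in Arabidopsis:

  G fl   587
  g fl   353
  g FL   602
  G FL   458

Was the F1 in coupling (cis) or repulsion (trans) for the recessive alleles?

trans

The two most frequent classes are G fl (587) and g FL (602); these are the parental (non-recombinant) types.
So the F1 carried G fl on one chromosome and g FL on the other — the recessive alleles are on opposite chromosomes (trans / repulsion).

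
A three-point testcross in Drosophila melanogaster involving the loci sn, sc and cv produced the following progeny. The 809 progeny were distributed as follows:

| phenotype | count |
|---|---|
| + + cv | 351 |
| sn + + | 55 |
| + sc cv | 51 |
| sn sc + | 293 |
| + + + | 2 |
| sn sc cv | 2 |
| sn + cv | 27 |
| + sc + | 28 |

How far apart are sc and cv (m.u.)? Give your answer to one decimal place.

The two most frequent reciprocal classes, sn sc + and + + cv, are the parental types, so the F1 was sn sc + / + + cv.
The two rarest classes, sn sc cv and + + +, are the double crossovers. Comparing them with the parentals, only the cv allele has switched, so cv is the middle locus and the order is sn – cv – sc.
Crossovers in the cv–sc interval produce the single-crossover classes sn + + and + sc cv (55 + 51 = 106) plus the double crossovers (4).
RF(cv–sc) = (106 + 4) / 809 = 110/809 = 0.1360 → 13.6 m.u.

13.6 m.u.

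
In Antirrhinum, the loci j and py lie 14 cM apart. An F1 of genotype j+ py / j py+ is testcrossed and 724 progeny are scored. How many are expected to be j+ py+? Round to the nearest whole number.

51

A map distance of 14 cM corresponds to a recombination frequency of 0.140.
The F1 is j+ py / j py+, so j+ py+ is a recombinant gamete class with expected frequency r/2 = 0.140/2 = 0.0700.
Expected number = 0.0700 × 724 = 50.68 ≈ 51.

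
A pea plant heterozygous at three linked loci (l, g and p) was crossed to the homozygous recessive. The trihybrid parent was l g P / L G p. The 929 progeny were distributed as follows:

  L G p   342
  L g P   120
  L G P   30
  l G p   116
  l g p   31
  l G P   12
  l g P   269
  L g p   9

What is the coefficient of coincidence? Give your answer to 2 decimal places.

0.93

The two rarest classes, l G P and L g p, are the double crossovers. Comparing them with the parentals, only the g allele has switched, so g is the middle locus and the order is p – g – l.
p–g: (61 + 21)/929 = 0.0883; g–l: (236 + 21)/929 = 0.2766.
Expected DCO frequency = 0.0883 × 0.2766 ≈ 0.02442; observed = 21/929 ≈ 0.02260.
Coefficient of coincidence = 0.02260/0.02442 ≈ 0.93.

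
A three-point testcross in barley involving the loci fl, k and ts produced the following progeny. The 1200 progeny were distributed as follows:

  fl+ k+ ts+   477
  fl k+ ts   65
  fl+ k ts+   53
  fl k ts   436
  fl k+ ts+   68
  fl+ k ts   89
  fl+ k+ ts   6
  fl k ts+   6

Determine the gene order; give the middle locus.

ts

The two most frequent reciprocal classes, fl k ts and fl+ k+ ts+, are the parental types, so the F1 was fl k ts / fl+ k+ ts+.
The two rarest classes, fl k ts+ and fl+ k+ ts, are the double crossovers. Comparing them with the parentals, only the ts allele has switched, so ts is the middle locus and the order is fl – ts – k.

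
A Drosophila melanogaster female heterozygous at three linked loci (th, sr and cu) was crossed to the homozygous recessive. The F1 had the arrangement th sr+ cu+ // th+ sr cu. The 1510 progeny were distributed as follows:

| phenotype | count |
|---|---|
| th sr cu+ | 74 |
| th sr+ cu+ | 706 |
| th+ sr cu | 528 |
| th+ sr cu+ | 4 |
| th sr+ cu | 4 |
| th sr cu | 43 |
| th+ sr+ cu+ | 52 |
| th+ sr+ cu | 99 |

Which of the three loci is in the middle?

The two rarest classes, th sr+ cu and th+ sr cu+, are the double crossovers. Comparing them with the parentals, only the cu allele has switched, so cu is the middle locus and the order is th – cu – sr.

cu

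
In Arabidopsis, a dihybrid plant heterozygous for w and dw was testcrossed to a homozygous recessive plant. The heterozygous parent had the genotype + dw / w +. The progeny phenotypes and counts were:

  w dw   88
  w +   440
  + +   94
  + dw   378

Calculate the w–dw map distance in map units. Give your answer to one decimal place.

The recombinant classes are + + and w dw: 94 + 88 = 182.
Recombination frequency = 182/1000 = 0.1820 ≈ 18.2%, i.e. 18.2 map units.

18.2 map units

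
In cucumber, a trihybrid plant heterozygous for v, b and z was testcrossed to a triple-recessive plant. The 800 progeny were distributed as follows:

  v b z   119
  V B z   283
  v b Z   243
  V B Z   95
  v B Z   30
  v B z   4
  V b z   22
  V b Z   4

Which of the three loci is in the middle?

v

The two most frequent reciprocal classes, v b Z and V B z, are the parental types, so the F1 was v b Z / V B z.
The two rarest classes, V b Z and v B z, are the double crossovers. Comparing them with the parentals, only the v allele has switched, so v is the middle locus and the order is b – v – z.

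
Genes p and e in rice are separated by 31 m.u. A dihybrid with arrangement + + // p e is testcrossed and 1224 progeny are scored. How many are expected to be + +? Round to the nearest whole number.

422

A map distance of 31 m.u. corresponds to a recombination frequency of 0.310.
The F1 is + + / p e, so + + is a parental gamete class with expected frequency (1 − r)/2 = 0.690/2 = 0.3450.
Expected number = 0.3450 × 1224 = 422.28 ≈ 422.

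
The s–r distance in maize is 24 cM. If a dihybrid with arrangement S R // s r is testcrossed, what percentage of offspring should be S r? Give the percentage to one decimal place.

A map distance of 24 cM corresponds to a recombination frequency of 0.240.
The F1 is S R / s r, so S r is a recombinant gamete class with expected frequency r/2 = 0.240/2 = 0.1200.
That is 0.1200 = 12.0% of the progeny.

12.0%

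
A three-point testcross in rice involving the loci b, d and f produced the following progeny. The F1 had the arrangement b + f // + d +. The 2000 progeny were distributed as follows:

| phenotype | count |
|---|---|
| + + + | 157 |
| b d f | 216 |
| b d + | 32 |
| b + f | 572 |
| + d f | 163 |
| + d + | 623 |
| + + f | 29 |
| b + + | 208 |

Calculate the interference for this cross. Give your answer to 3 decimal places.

0.349

The two rarest classes, + + f and b d +, are the double crossovers. Comparing them with the parentals, only the b allele has switched, so b is the middle locus and the order is d – b – f.
d–b: (373 + 61)/2000 = 0.2170; b–f: (371 + 61)/2000 = 0.2160.
Expected DCO frequency = 0.2170 × 0.2160 ≈ 0.04687; observed = 61/2000 ≈ 0.03050.
Coefficient of coincidence = 0.03050/0.04687 ≈ 0.651; interference = 1 − 0.651 = 0.349.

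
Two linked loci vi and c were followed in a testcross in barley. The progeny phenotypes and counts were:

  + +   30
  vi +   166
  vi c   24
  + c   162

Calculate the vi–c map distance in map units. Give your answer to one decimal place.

14.1 map units

The two most frequent classes, + c (162) and vi + (166), are the parental types, so the F1 was + c / vi +.
The recombinant classes are + + and vi c: 30 + 24 = 54.
Recombination frequency = 54/382 = 0.1414 ≈ 14.1%, i.e. 14.1 map units.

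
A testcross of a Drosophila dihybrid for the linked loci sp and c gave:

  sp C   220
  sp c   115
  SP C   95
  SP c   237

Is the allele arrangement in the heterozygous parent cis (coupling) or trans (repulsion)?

The two most frequent classes are SP c (237) and sp C (220); these are the parental (non-recombinant) types.
So the F1 carried SP c on one chromosome and sp C on the other — the recessive alleles are on opposite chromosomes (trans / repulsion).

trans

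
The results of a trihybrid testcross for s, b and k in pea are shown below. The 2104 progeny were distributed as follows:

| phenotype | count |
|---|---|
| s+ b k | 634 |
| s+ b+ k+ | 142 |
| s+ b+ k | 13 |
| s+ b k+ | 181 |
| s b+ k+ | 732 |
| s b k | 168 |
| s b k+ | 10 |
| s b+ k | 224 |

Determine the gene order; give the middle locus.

b

The two most frequent reciprocal classes, s+ b k and s b+ k+, are the parental types, so the F1 was s+ b k / s b+ k+.
The two rarest classes, s+ b+ k and s b k+, are the double crossovers. Comparing them with the parentals, only the b allele has switched, so b is the middle locus and the order is k – b – s.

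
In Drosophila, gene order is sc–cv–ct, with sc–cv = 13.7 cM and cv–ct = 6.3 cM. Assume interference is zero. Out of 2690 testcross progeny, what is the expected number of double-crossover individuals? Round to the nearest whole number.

Map distances give recombination frequencies of 0.137 and 0.063 for the two intervals.
With no interference, expected double-crossover frequency = 0.137 × 0.063 = 0.00863.
Expected number = 0.00863 × 2690 = 23.22 ≈ 23.

23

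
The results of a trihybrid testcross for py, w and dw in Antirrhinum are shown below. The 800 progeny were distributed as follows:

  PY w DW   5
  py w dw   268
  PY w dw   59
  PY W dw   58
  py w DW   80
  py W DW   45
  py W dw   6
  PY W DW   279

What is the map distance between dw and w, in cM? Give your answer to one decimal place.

The two most frequent reciprocal classes, PY W DW and py w dw, are the parental types, so the F1 was PY W DW / py w dw.
The two rarest classes, PY w DW and py W dw, are the double crossovers. Comparing them with the parentals, only the w allele has switched, so w is the middle locus and the order is dw – w – py.
Crossovers in the dw–w interval produce the single-crossover classes PY W dw and py w DW (58 + 80 = 138) plus the double crossovers (11).
RF(dw–w) = (138 + 11) / 800 = 149/800 = 0.1862 → 18.6 cM.

18.6 cM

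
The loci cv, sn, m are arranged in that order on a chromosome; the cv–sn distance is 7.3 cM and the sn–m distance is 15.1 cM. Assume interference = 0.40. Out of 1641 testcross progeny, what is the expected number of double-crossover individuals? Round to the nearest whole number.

11

Map distances give recombination frequencies of 0.073 and 0.151 for the two intervals.
With interference 0.40 (so coincidence = 0.60), expected double-crossover frequency = 0.073 × 0.151 × 0.60 = 0.00661.
Expected number = 0.00661 × 1641 = 10.85 ≈ 11.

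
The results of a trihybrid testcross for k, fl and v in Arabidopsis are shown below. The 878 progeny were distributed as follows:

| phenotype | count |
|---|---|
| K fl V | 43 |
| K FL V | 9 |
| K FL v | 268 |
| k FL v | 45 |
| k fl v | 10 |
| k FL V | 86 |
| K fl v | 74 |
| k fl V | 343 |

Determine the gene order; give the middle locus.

v

The two most frequent reciprocal classes, k fl V and K FL v, are the parental types, so the F1 was k fl V / K FL v.
The two rarest classes, k fl v and K FL V, are the double crossovers. Comparing them with the parentals, only the v allele has switched, so v is the middle locus and the order is k – v – fl.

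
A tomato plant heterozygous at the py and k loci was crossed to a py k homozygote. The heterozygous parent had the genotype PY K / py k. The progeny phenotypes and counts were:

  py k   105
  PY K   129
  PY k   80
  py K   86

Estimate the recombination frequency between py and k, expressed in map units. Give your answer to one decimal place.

41.5 map units

The recombinant classes are PY k and py K: 80 + 86 = 166.
Recombination frequency = 166/400 = 0.4150 ≈ 41.5%, i.e. 41.5 map units.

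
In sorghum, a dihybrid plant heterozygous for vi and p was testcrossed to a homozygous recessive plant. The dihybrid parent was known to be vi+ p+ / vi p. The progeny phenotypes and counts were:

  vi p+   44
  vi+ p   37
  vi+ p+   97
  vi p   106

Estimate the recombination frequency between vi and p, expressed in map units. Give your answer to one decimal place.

The recombinant classes are vi+ p and vi p+: 37 + 44 = 81.
Recombination frequency = 81/284 = 0.2852 ≈ 28.5%, i.e. 28.5 map units.

28.5 map units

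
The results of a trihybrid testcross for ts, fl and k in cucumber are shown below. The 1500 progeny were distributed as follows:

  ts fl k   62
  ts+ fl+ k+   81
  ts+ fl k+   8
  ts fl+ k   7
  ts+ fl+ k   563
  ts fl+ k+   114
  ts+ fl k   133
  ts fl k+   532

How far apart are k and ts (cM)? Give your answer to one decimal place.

10.5 cM

The two most frequent reciprocal classes, ts+ fl+ k and ts fl k+, are the parental types, so the F1 was ts+ fl+ k / ts fl k+.
The two rarest classes, ts fl+ k and ts+ fl k+, are the double crossovers. Comparing them with the parentals, only the ts allele has switched, so ts is the middle locus and the order is k – ts – fl.
Crossovers in the k–ts interval produce the single-crossover classes ts+ fl+ k+ and ts fl k (81 + 62 = 143) plus the double crossovers (15).
RF(k–ts) = (143 + 15) / 1500 = 158/1500 = 0.1053 → 10.5 cM.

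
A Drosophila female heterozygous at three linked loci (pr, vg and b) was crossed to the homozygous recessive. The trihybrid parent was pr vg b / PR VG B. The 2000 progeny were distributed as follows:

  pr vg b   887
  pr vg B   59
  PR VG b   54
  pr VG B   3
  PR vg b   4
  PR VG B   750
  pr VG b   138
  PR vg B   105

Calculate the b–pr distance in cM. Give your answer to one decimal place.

The two rarest classes, PR vg b and pr VG B, are the double crossovers. Comparing them with the parentals, only the pr allele has switched, so pr is the middle locus and the order is b – pr – vg.
Crossovers in the b–pr interval produce the single-crossover classes pr vg B and PR VG b (59 + 54 = 113) plus the double crossovers (7).
RF(b–pr) = (113 + 7) / 2000 = 120/2000 = 0.0600 → 6.0 cM.

6.0 cM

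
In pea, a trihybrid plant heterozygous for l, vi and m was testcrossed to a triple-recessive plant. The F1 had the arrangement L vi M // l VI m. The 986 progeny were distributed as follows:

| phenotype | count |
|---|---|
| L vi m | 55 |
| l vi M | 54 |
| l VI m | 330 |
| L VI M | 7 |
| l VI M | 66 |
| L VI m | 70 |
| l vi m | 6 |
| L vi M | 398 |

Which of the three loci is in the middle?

The two rarest classes, L VI M and l vi m, are the double crossovers. Comparing them with the parentals, only the vi allele has switched, so vi is the middle locus and the order is l – vi – m.

vi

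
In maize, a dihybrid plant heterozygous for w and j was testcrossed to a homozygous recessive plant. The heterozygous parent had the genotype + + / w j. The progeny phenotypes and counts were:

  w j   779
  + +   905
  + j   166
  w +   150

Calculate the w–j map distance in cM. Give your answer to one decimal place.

The recombinant classes are + j and w +: 166 + 150 = 316.
Recombination frequency = 316/2000 = 0.1580 ≈ 15.8%, i.e. 15.8 cM.

15.8 cM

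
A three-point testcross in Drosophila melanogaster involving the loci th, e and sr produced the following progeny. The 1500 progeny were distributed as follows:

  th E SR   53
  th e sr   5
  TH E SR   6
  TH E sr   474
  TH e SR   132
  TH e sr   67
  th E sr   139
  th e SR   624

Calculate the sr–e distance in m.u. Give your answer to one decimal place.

8.7 m.u.

The two most frequent reciprocal classes, th e SR and TH E sr, are the parental types, so the F1 was th e SR / TH E sr.
The two rarest classes, th e sr and TH E SR, are the double crossovers. Comparing them with the parentals, only the sr allele has switched, so sr is the middle locus and the order is e – sr – th.
Crossovers in the e–sr interval produce the single-crossover classes th E SR and TH e sr (53 + 67 = 120) plus the double crossovers (11).
RF(e–sr) = (120 + 11) / 1500 = 131/1500 = 0.0873 → 8.7 m.u.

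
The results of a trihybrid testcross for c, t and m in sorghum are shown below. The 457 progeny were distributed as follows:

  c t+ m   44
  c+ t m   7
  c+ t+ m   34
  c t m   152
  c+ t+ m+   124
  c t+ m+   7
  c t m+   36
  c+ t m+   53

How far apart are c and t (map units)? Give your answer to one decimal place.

The two most frequent reciprocal classes, c t m and c+ t+ m+, are the parental types, so the F1 was c t m / c+ t+ m+.
The two rarest classes, c+ t m and c t+ m+, are the double crossovers. Comparing them with the parentals, only the c allele has switched, so c is the middle locus and the order is t – c – m.
Crossovers in the t–c interval produce the single-crossover classes c t+ m and c+ t m+ (44 + 53 = 97) plus the double crossovers (14).
RF(t–c) = (97 + 14) / 457 = 111/457 = 0.2429 → 24.3 map units.

24.3 map units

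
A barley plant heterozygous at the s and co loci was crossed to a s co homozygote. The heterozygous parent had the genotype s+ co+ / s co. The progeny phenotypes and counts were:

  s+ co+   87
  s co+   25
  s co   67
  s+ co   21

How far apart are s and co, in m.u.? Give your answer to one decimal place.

The recombinant classes are s+ co and s co+: 21 + 25 = 46.
Recombination frequency = 46/200 = 0.2300 ≈ 23.0%, i.e. 23.0 m.u.

23.0 m.u.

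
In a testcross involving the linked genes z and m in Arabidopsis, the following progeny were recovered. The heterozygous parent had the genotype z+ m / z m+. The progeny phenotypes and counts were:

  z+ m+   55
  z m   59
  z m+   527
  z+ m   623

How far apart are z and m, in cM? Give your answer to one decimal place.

The recombinant classes are z+ m+ and z m: 55 + 59 = 114.
Recombination frequency = 114/1264 = 0.0902 ≈ 9.0%, i.e. 9.0 cM.

9.0 cM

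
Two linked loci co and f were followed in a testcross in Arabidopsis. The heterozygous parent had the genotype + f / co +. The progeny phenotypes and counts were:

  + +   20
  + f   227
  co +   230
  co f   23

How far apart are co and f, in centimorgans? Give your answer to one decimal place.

8.6 centimorgans

The recombinant classes are + + and co f: 20 + 23 = 43.
Recombination frequency = 43/500 = 0.0860 ≈ 8.6%, i.e. 8.6 centimorgans.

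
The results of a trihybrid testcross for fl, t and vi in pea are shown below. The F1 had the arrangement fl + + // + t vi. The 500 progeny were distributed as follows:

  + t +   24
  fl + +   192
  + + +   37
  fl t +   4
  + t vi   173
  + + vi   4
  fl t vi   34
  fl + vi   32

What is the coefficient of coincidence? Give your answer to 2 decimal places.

The two rarest classes, fl t + and + + vi, are the double crossovers. Comparing them with the parentals, only the t allele has switched, so t is the middle locus and the order is vi – t – fl.
vi–t: (56 + 8)/500 = 0.1280; t–fl: (71 + 8)/500 = 0.1580.
Expected DCO frequency = 0.1280 × 0.1580 ≈ 0.02022; observed = 8/500 ≈ 0.01600.
Coefficient of coincidence = 0.01600/0.02022 ≈ 0.79.

0.79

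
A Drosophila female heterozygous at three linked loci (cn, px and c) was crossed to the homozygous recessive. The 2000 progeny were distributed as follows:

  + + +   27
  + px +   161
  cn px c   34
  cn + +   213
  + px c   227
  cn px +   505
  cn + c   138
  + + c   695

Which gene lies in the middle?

The two most frequent reciprocal classes, cn px + and + + c, are the parental types, so the F1 was cn px + / + + c.
The two rarest classes, cn px c and + + +, are the double crossovers. Comparing them with the parentals, only the c allele has switched, so c is the middle locus and the order is cn – c – px.

c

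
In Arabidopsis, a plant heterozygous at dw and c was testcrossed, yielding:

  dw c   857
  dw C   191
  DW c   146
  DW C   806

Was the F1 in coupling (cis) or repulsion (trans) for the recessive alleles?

The two most frequent classes are DW C (806) and dw c (857); these are the parental (non-recombinant) types.
So the F1 carried DW C on one chromosome and dw c on the other — the recessive alleles are on the same chromosome (cis / coupling).

cis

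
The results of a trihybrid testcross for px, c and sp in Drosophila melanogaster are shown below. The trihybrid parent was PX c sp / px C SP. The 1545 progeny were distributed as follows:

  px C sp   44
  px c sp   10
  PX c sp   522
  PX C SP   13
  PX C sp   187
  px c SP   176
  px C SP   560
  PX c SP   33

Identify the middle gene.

The two rarest classes, px c sp and PX C SP, are the double crossovers. Comparing them with the parentals, only the px allele has switched, so px is the middle locus and the order is c – px – sp.

px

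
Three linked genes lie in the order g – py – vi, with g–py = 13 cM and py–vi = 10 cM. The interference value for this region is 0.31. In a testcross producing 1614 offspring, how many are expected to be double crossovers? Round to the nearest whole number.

14

Map distances give recombination frequencies of 0.130 and 0.100 for the two intervals.
With interference 0.31 (so coincidence = 0.69), expected double-crossover frequency = 0.130 × 0.100 × 0.69 = 0.00897.
Expected number = 0.00897 × 1614 = 14.48 ≈ 14.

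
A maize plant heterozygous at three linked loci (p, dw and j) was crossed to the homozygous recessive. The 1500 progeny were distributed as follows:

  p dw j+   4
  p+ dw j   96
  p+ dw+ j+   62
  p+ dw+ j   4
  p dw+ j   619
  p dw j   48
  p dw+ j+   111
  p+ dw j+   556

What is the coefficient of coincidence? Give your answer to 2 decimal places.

0.47

The two most frequent reciprocal classes, p dw+ j and p+ dw j+, are the parental types, so the F1 was p dw+ j / p+ dw j+.
The two rarest classes, p+ dw+ j and p dw j+, are the double crossovers. Comparing them with the parentals, only the p allele has switched, so p is the middle locus and the order is dw – p – j.
dw–p: (110 + 8)/1500 = 0.0787; p–j: (207 + 8)/1500 = 0.1433.
Expected DCO frequency = 0.0787 × 0.1433 ≈ 0.01128; observed = 8/1500 ≈ 0.00533.
Coefficient of coincidence = 0.00533/0.01128 ≈ 0.47.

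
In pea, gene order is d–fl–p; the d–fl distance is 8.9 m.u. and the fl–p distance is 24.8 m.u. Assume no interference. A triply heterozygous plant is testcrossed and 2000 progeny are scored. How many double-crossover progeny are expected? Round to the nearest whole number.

44

Map distances give recombination frequencies of 0.089 and 0.248 for the two intervals.
With no interference, expected double-crossover frequency = 0.089 × 0.248 = 0.02207.
Expected number = 0.02207 × 2000 = 44.14 ≈ 44.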